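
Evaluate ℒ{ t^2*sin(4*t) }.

8*(3*s^2 - 16)/(s^2 + 16)^3

L{sin(4t)} = 4/(s^2 + 16).
Then apply L{t^2·g(t)} = (-1)^2 d^2/ds^2[G(s)] with G(s) = 4/(s^2 + 16):
differentiating 2 times and applying the sign gives 8*(3*s^2 - 16)/(s^2 + 16)^3.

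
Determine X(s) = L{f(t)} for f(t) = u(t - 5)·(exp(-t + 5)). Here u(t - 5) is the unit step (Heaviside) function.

X(s) = exp(-5*s)/(s + 1)

By the second shifting theorem, L{u(t - c)·g(t - c)} = e^(-cs)·G(s) with c = 5 and G(s) = L{g(t)}.
L{e^(-t)} = 1/(s + 1).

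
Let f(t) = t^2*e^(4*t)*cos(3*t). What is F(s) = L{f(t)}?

L{cos(3t)} = s/(s^2 + 9).
Multiplying by e^(4t) shifts s → s - 4, so L{e^(4*t)*cos(3*t)} = (s - 4)/((s - 4)^2 + 9).
Then apply L{t^2·g(t)} = (-1)^2 d^2/ds^2[G(s)] with G(s) = (s - 4)/((s - 4)^2 + 9):
differentiating 2 times and applying the sign gives 2*(s - 4)*(s^2 - 8*s - 11)/(s^2 - 8*s + 25)^3.

F(s) = 2*(s - 4)*(s^2 - 8*s - 11)/(s^2 - 8*s + 25)^3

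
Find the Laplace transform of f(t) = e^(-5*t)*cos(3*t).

L{cos(3t)} = s/(s^2 + 9).
By the first shifting theorem, multiplying by e^(-5t) replaces s with s + 5.

(s + 5)/((s + 5)^2 + 9)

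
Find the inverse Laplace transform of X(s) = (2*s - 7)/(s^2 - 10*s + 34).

Complete the square in the denominator: s^2 - 10*s + 34 = (s - 5)^2 + 3^2.
Split the numerator to match: 2*s - 7 = 2·(s - 5) + 1·3.
Invert each term: 2·(s - 5)/((s - 5)^2 + 9) ↔ 2e^(5t)cos(3t); 1·3/((s - 5)^2 + 9) ↔ e^(5t)sin(3t).

exp(5*t)*sin(3*t) + 2*exp(5*t)*cos(3*t)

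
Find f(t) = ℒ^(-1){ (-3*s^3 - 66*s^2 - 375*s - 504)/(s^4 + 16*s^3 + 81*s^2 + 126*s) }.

Factor the denominator: s^4 + 16*s^3 + 81*s^2 + 126*s = s*(s + 3)*(s + 6)*(s + 7).
Partial fraction decomposition gives [-4/s] + [3/(s + 7)] + [1/(s + 6)] + [-3/(s + 3)].
Invert each term: -4/(s - 0) ↔ -4e^(0t); 3/(s + 7) ↔ 3e^(-7t); 1/(s + 6) ↔ e^(-6t); -3/(s + 3) ↔ -3e^(-3t).

f(t) = -4 - 3*exp(-3*t) + exp(-6*t) + 3*exp(-7*t)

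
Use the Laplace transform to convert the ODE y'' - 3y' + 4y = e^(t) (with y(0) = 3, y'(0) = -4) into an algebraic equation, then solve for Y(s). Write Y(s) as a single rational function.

Transform both sides with L{·}.
The derivative rules (L{y''} = s^2 Y - s·y(0) - y'(0) and L{y'} = sY - y(0), with y(0) = 3, y'(0) = -4) turn the left side into (s^2 - 3*s + 4)Y - (3*s - 13).
The right side is L{e^(t)} = 1/(s - 1).
So (s^2 - 3*s + 4)Y = 1/(s - 1) + (3*s - 13).
Isolate Y and clear denominators.

Y(s) = (3*s^2 - 16*s + 14)/(s^3 - 4*s^2 + 7*s - 4)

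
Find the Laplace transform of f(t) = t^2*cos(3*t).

L{cos(3t)} = s/(s^2 + 9).
Then apply L{t^2·g(t)} = (-1)^2 d^2/ds^2[G(s)] with G(s) = s/(s^2 + 9):
differentiating 2 times and applying the sign gives 2*s*(s^2 - 27)/(s^2 + 9)^3.

2*s*(s^2 - 27)/(s^2 + 9)^3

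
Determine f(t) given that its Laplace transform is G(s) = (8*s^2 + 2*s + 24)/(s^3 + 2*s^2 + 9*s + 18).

Factor the denominator: s^3 + 2*s^2 + 9*s + 18 = (s + 2)*(s^2 + 9).
Partial fraction decomposition gives [4/(s + 2)] + [4*s/(s^2 + 9)] + [-6/(s^2 + 9)].
Invert each term: 4/(s + 2) ↔ 4e^(-2t); 4·s/(s^2 + 9) ↔ 4cos(3t); -2·3/(s^2 + 9) ↔ -2sin(3t).

f(t) = -2*sin(3*t) + 4*cos(3*t) + 4*exp(-2*t)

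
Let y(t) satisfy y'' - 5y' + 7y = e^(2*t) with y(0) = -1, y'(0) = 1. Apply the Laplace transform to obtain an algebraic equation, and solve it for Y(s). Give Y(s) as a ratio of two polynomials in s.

Y(s) = (-s^2 + 8*s - 11)/(s^3 - 7*s^2 + 17*s - 14)

Apply the Laplace transform to the equation.
Using L{y''} = s^2 Y - s·y(0) - y'(0) and L{y'} = sY - y(0), with y(0) = -1, y'(0) = 1, the left side becomes (s^2 - 5*s + 7)Y - (-s + 6).
The right side is L{e^(2*t)} = 1/(s - 2).
So (s^2 - 5*s + 7)Y = 1/(s - 2) + (-s + 6).
Divide through and combine into a single rational function.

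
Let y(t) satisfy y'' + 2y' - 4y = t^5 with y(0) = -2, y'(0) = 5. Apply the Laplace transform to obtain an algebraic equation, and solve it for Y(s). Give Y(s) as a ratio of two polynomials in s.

Transform both sides with L{·}.
With L{y''} = s^2 Y - s·y(0) - y'(0) and L{y'} = sY - y(0), with y(0) = -2, y'(0) = 5: the LHS transforms to (s^2 + 2*s - 4)Y - (-2*s + 1).
The right side is L{t^5} = 120/s^6.
So (s^2 + 2*s - 4)Y = 120/s^6 + (-2*s + 1).
Divide through and combine into a single rational function.

Y(s) = (-2*s^7 + s^6 + 120)/(s^8 + 2*s^7 - 4*s^6)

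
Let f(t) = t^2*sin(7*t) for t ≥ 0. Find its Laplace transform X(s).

X(s) = 14*(3*s^2 - 49)/(s^2 + 49)^3

L{sin(7t)} = 7/(s^2 + 49).
Then apply L{t^2·g(t)} = (-1)^2 d^2/ds^2[G(s)] with G(s) = 7/(s^2 + 49):
differentiating 2 times and applying the sign gives 14*(3*s^2 - 49)/(s^2 + 49)^3.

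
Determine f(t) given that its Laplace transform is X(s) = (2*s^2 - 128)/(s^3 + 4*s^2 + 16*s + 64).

Factor the denominator: s^3 + 4*s^2 + 16*s + 64 = (s + 4)*(s^2 + 16).
Partial fraction decomposition gives [-3/(s + 4)] + [5*s/(s^2 + 16)] + [-20/(s^2 + 16)].
Invert each term: -3/(s + 4) ↔ -3e^(-4t); 5·s/(s^2 + 16) ↔ 5cos(4t); -5·4/(s^2 + 16) ↔ -5sin(4t).

f(t) = -5*sin(4*t) + 5*cos(4*t) - 3*exp(-4*t)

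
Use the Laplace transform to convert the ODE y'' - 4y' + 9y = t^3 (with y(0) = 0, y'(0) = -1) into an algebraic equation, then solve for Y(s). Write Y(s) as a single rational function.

Transform both sides with L{·}.
With L{y''} = s^2 Y - s·y(0) - y'(0) and L{y'} = sY - y(0), with y(0) = 0, y'(0) = -1: the LHS transforms to (s^2 - 4*s + 9)Y - (-1).
The right side is L{t^3} = 6/s^4.
So (s^2 - 4*s + 9)Y = 6/s^4 + (-1).
Divide through and combine into a single rational function.

Y(s) = (-s^4 + 6)/(s^6 - 4*s^5 + 9*s^4)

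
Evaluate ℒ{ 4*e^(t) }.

4/(s - 1)

L{4} = 4/s.
By the first shifting theorem, multiplying by e^(t) replaces s with s - 1.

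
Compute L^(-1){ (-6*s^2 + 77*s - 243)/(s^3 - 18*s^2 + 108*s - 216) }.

3*t^2*exp(6*t)/2 + 5*t*exp(6*t) - 6*exp(6*t)

Factor the denominator: s^3 - 18*s^2 + 108*s - 216 = (s - 6)^3.
Partial fraction decomposition gives [-6/(s - 6)] + [5/(s - 6)^2] + [3/(s - 6)^3].
Invert each term: -6/(s - 6) ↔ -6e^(6t); 5/(s - 6)^2 ↔ 5t·e^(6t); 3/(s - 6)^3 ↔ (3/2)t^2·e^(6t).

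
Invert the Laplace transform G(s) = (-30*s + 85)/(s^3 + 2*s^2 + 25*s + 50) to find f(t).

f(t) = -4*sin(5*t) - 5*cos(5*t) + 5*exp(-2*t)

Factor the denominator: s^3 + 2*s^2 + 25*s + 50 = (s + 2)*(s^2 + 25).
Partial fraction decomposition gives [5/(s + 2)] + [-5*s/(s^2 + 25)] + [-20/(s^2 + 25)].
Invert each term: 5/(s + 2) ↔ 5e^(-2t); -5·s/(s^2 + 25) ↔ -5cos(5t); -4·5/(s^2 + 25) ↔ -4sin(5t).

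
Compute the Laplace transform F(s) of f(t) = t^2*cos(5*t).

F(s) = 2*s*(s^2 - 75)/(s^2 + 25)^3

L{cos(5t)} = s/(s^2 + 25).
Then apply L{t^2·g(t)} = (-1)^2 d^2/ds^2[G(s)] with G(s) = s/(s^2 + 25):
differentiating 2 times and applying the sign gives 2*s*(s^2 - 75)/(s^2 + 25)^3.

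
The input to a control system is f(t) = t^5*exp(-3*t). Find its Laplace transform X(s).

L{t^5} = 5!/s^6 = 120/s^6.
By the first shifting theorem, multiplying by e^(-3t) replaces s with s + 3.

X(s) = 120/(s + 3)^6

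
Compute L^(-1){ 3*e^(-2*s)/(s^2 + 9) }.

Heaviside(t - 2)*(sin(3*t - 6))

The factor e^(-2s) signals a time shift by c = 2 (second shifting theorem).
L{sin(3t)} = 3/(s^2 + 9), so L^-1{3/(s^2 + 9)} = sin(3*t).
Hence the inverse is u(t - 2) times that function evaluated at t - 2.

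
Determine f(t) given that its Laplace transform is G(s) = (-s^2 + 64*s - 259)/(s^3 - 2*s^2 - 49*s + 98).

Factor the denominator: s^3 - 2*s^2 - 49*s + 98 = (s - 7)*(s - 2)*(s + 7).
Partial fraction decomposition gives [-6/(s + 7)] + [2/(s - 7)] + [3/(s - 2)].
Invert each term: -6/(s + 7) ↔ -6e^(-7t); 2/(s - 7) ↔ 2e^(7t); 3/(s - 2) ↔ 3e^(2t).

f(t) = 2*exp(7*t) + 3*exp(2*t) - 6*exp(-7*t)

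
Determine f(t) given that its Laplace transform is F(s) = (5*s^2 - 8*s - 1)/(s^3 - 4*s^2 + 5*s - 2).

Factor the denominator: s^3 - 4*s^2 + 5*s - 2 = (s - 2)*(s - 1)^2.
Partial fraction decomposition gives [2/(s - 1)] + [4/(s - 1)^2] + [3/(s - 2)].
Invert each term: 2/(s - 1) ↔ 2e^(t); 4/(s - 1)^2 ↔ 4t·e^(t); 3/(s - 2) ↔ 3e^(2t).

f(t) = 4*t*exp(t) + 3*exp(2*t) + 2*exp(t)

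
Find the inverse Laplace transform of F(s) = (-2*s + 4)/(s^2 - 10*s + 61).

Complete the square in the denominator: s^2 - 10*s + 61 = (s - 5)^2 + 6^2.
Split the numerator to match: -2*s + 4 = -2·(s - 5) - 1·6.
Invert each term: -2·(s - 5)/((s - 5)^2 + 36) ↔ -2e^(5t)cos(6t); -1·6/((s - 5)^2 + 36) ↔ -e^(5t)sin(6t).

-exp(5*t)*sin(6*t) - 2*exp(5*t)*cos(6*t)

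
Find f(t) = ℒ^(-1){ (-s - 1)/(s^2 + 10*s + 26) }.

Complete the square in the denominator: s^2 + 10*s + 26 = (s + 5)^2 + 1^2.
Split the numerator to match: -s - 1 = -1·(s + 5) + 4·1.
Invert each term: -1·(s + 5)/((s + 5)^2 + 1) ↔ -e^(-5t)cos(t); 4·1/((s + 5)^2 + 1) ↔ 4e^(-5t)sin(t).

f(t) = 4*exp(-5*t)*sin(t) - exp(-5*t)*cos(t)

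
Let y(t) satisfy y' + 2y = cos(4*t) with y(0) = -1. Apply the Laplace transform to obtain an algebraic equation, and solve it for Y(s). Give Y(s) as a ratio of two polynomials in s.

Y(s) = (-s^2 + s - 16)/(s^3 + 2*s^2 + 16*s + 32)

Take the Laplace transform of both sides.
Using L{y'} = sY - y(0) = sY - (-1), the left side becomes (s + 2)Y - (-1).
The right side is L{cos(4*t)} = s/(s^2 + 16).
So (s + 2)Y = s/(s^2 + 16) + (-1).
Solve for Y(s) and write it as one ratio of polynomials.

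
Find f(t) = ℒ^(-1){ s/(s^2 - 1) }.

Since L{cosh(t)} = s/(s^2 - 1), the inverse is cosh(t).

f(t) = cosh(t)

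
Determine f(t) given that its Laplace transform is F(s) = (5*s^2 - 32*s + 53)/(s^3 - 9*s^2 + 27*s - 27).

Factor the denominator: s^3 - 9*s^2 + 27*s - 27 = (s - 3)^3.
Partial fraction decomposition gives [5/(s - 3)] + [-2/(s - 3)^2] + [2/(s - 3)^3].
Invert each term: 5/(s - 3) ↔ 5e^(3t); -2/(s - 3)^2 ↔ -2t·e^(3t); 2/(s - 3)^3 ↔ (1)t^2·e^(3t).

f(t) = t^2*exp(3*t) - 2*t*exp(3*t) + 5*exp(3*t)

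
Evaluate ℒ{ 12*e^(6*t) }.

12/(s - 6)

L{12} = 12/s.
By the first shifting theorem, multiplying by e^(6t) replaces s with s - 6.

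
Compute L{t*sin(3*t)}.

L{sin(3t)} = 3/(s^2 + 9).
Then apply L{t·g(t)} = -d/ds[G(s)] with G(s) = 3/(s^2 + 9):
differentiating 1 time and applying the sign gives 6*s/(s^2 + 9)^2.

6*s/(s^2 + 9)^2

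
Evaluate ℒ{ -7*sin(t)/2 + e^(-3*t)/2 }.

By linearity of the Laplace transform, transform each term separately.
(1/2)·[L{e^(-3t)} = 1/(s + 3)]; (-7/2)·[L{sin(t)} = 1/(s^2 + 1)].

-7/(2*(s^2 + 1)) + 1/(2*(s + 3))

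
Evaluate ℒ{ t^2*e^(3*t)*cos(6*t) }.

2*(s - 3)*(s^2 - 6*s - 99)/(s^2 - 6*s + 45)^3

L{cos(6t)} = s/(s^2 + 36).
Multiplying by e^(3t) shifts s → s - 3, so L{e^(3*t)*cos(6*t)} = (s - 3)/((s - 3)^2 + 36).
Then apply L{t^2·g(t)} = (-1)^2 d^2/ds^2[G(s)] with G(s) = (s - 3)/((s - 3)^2 + 36):
differentiating 2 times and applying the sign gives 2*(s - 3)*(s^2 - 6*s - 99)/(s^2 - 6*s + 45)^3.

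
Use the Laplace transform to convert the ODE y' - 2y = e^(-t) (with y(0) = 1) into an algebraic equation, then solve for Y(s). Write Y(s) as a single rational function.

Transform both sides with L{·}.
With L{y'} = sY - y(0) = sY - 1: the LHS transforms to (s - 2)Y - (1).
The right side is L{e^(-t)} = 1/(s + 1).
So (s - 2)Y = 1/(s + 1) + (1).
Isolate Y and clear denominators.

Y(s) = (s + 2)/(s^2 - s - 2)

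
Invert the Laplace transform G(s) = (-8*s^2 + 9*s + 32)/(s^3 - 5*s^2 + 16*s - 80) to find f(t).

f(t) = -3*exp(5*t) - 4*sin(4*t) - 5*cos(4*t)

Factor the denominator: s^3 - 5*s^2 + 16*s - 80 = (s - 5)*(s^2 + 16).
Partial fraction decomposition gives [-3/(s - 5)] + [-5*s/(s^2 + 16)] + [-16/(s^2 + 16)].
Invert each term: -3/(s - 5) ↔ -3e^(5t); -5·s/(s^2 + 16) ↔ -5cos(4t); -4·4/(s^2 + 16) ↔ -4sin(4t).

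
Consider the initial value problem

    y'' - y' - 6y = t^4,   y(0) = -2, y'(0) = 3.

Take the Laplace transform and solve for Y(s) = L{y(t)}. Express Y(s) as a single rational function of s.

Transform both sides with L{·}.
With L{y''} = s^2 Y - s·y(0) - y'(0) and L{y'} = sY - y(0), with y(0) = -2, y'(0) = 3: the LHS transforms to (s^2 - s - 6)Y - (-2*s + 5).
The right side is L{t^4} = 24/s^5.
So (s^2 - s - 6)Y = 24/s^5 + (-2*s + 5).
Solve for Y(s) and write it as one ratio of polynomials.

Y(s) = (-2*s^6 + 5*s^5 + 24)/(s^7 - s^6 - 6*s^5)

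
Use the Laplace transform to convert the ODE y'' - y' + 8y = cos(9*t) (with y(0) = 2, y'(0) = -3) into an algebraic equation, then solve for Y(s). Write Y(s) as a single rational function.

Y(s) = (2*s^3 - 5*s^2 + 163*s - 405)/(s^4 - s^3 + 89*s^2 - 81*s + 648)

Laplace-transform each side.
Using L{y''} = s^2 Y - s·y(0) - y'(0) and L{y'} = sY - y(0), with y(0) = 2, y'(0) = -3, the left side becomes (s^2 - s + 8)Y - (2*s - 5).
The right side is L{cos(9*t)} = s/(s^2 + 81).
So (s^2 - s + 8)Y = s/(s^2 + 81) + (2*s - 5).
Divide through and combine into a single rational function.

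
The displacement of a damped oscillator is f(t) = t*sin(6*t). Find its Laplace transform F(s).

L{sin(6t)} = 6/(s^2 + 36).
Then apply L{t·g(t)} = -d/ds[G(s)] with G(s) = 6/(s^2 + 36):
differentiating 1 time and applying the sign gives 12*s/(s^2 + 36)^2.

F(s) = 12*s/(s^2 + 36)^2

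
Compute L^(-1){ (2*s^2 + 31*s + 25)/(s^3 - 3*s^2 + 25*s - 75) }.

Factor the denominator: s^3 - 3*s^2 + 25*s - 75 = (s - 3)*(s^2 + 25).
Partial fraction decomposition gives [4/(s - 3)] + [-2*s/(s^2 + 25)] + [25/(s^2 + 25)].
Invert each term: 4/(s - 3) ↔ 4e^(3t); -2·s/(s^2 + 25) ↔ -2cos(5t); 5·5/(s^2 + 25) ↔ 5sin(5t).

4*exp(3*t) + 5*sin(5*t) - 2*cos(5*t)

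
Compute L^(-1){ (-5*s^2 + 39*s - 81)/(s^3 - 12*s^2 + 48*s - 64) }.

Factor the denominator: s^3 - 12*s^2 + 48*s - 64 = (s - 4)^3.
Partial fraction decomposition gives [-5/(s - 4)] + [-1/(s - 4)^2] + [-5/(s - 4)^3].
Invert each term: -5/(s - 4) ↔ -5e^(4t); -1/(s - 4)^2 ↔ -t·e^(4t); -5/(s - 4)^3 ↔ (-5/2)t^2·e^(4t).

-5*t^2*exp(4*t)/2 - t*exp(4*t) - 5*exp(4*t)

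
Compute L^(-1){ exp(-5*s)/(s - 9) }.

Heaviside(t - 5)*(exp(9*t - 45))

The factor e^(-5s) signals a time shift by c = 5 (second shifting theorem).
L{e^(9t)} = 1/(s - 9), so L^-1{1/(s - 9)} = exp(9*t).
Hence the inverse is u(t - 5) times that function evaluated at t - 5.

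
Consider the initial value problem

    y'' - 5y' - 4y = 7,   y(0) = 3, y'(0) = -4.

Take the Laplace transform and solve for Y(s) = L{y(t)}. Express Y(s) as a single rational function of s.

Take the Laplace transform of both sides.
With L{y''} = s^2 Y - s·y(0) - y'(0) and L{y'} = sY - y(0), with y(0) = 3, y'(0) = -4: the LHS transforms to (s^2 - 5*s - 4)Y - (3*s - 19).
The right side is L{7} = 7/s.
So (s^2 - 5*s - 4)Y = 7/s + (3*s - 19).
Isolate Y and clear denominators.

Y(s) = (3*s^2 - 19*s + 7)/(s^3 - 5*s^2 - 4*s)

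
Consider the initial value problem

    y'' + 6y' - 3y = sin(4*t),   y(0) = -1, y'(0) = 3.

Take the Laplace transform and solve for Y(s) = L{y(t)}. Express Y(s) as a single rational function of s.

Y(s) = (-s^3 - 3*s^2 - 16*s - 44)/(s^4 + 6*s^3 + 13*s^2 + 96*s - 48)

Apply the Laplace transform to the equation.
With L{y''} = s^2 Y - s·y(0) - y'(0) and L{y'} = sY - y(0), with y(0) = -1, y'(0) = 3: the LHS transforms to (s^2 + 6*s - 3)Y - (-s - 3).
The right side is L{sin(4*t)} = 4/(s^2 + 16).
So (s^2 + 6*s - 3)Y = 4/(s^2 + 16) + (-s - 3).
Divide through and combine into a single rational function.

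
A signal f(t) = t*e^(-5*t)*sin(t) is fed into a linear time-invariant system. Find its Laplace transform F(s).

F(s) = 2*(s + 5)/(s^2 + 10*s + 26)^2

L{sin(t)} = 1/(s^2 + 1).
Multiplying by e^(-5t) shifts s → s + 5, so L{e^(-5*t)*sin(t)} = 1/((s + 5)^2 + 1).
Then apply L{t·g(t)} = -d/ds[G(s)] with G(s) = 1/((s + 5)^2 + 1):
differentiating 1 time and applying the sign gives 2*(s + 5)/(s^2 + 10*s + 26)^2.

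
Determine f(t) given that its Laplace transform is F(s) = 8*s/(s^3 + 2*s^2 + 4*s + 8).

f(t) = 2*sin(2*t) + 2*cos(2*t) - 2*exp(-2*t)

Factor the denominator: s^3 + 2*s^2 + 4*s + 8 = (s + 2)*(s^2 + 4).
Partial fraction decomposition gives [-2/(s + 2)] + [2*s/(s^2 + 4)] + [4/(s^2 + 4)].
Invert each term: -2/(s + 2) ↔ -2e^(-2t); 2·s/(s^2 + 4) ↔ 2cos(2t); 2·2/(s^2 + 4) ↔ 2sin(2t).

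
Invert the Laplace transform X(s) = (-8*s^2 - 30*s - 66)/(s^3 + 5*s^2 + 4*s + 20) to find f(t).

f(t) = -5*sin(2*t) - 4*cos(2*t) - 4*exp(-5*t)

Factor the denominator: s^3 + 5*s^2 + 4*s + 20 = (s + 5)*(s^2 + 4).
Partial fraction decomposition gives [-4/(s + 5)] + [-4*s/(s^2 + 4)] + [-10/(s^2 + 4)].
Invert each term: -4/(s + 5) ↔ -4e^(-5t); -4·s/(s^2 + 4) ↔ -4cos(2t); -5·2/(s^2 + 4) ↔ -5sin(2t).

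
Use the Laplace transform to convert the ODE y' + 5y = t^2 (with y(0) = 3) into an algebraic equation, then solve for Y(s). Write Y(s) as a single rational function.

Y(s) = (3*s^3 + 2)/(s^4 + 5*s^3)

Laplace-transform each side.
The derivative rules (L{y'} = sY - y(0) = sY - 3) turn the left side into (s + 5)Y - (3).
The right side is L{t^2} = 2/s^3.
So (s + 5)Y = 2/s^3 + (3).
Divide through and combine into a single rational function.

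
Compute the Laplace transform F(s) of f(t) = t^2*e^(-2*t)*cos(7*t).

L{cos(7t)} = s/(s^2 + 49).
Multiplying by e^(-2t) shifts s → s + 2, so L{e^(-2*t)*cos(7*t)} = (s + 2)/((s + 2)^2 + 49).
Then apply L{t^2·g(t)} = (-1)^2 d^2/ds^2[G(s)] with G(s) = (s + 2)/((s + 2)^2 + 49):
differentiating 2 times and applying the sign gives 2*(s + 2)*(s^2 + 4*s - 143)/(s^2 + 4*s + 53)^3.

F(s) = 2*(s + 2)*(s^2 + 4*s - 143)/(s^2 + 4*s + 53)^3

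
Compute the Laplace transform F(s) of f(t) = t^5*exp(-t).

F(s) = 120/(s + 1)^6

L{t^5} = 5!/s^6 = 120/s^6.
By the first shifting theorem, multiplying by e^(-t) replaces s with s + 1.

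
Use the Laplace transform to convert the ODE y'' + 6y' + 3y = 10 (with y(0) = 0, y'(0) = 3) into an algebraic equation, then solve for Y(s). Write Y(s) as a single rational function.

Apply the Laplace transform to the equation.
Using L{y''} = s^2 Y - s·y(0) - y'(0) and L{y'} = sY - y(0), with y(0) = 0, y'(0) = 3, the left side becomes (s^2 + 6*s + 3)Y - (3).
The right side is L{10} = 10/s.
So (s^2 + 6*s + 3)Y = 10/s + (3).
Isolate Y and clear denominators.

Y(s) = (3*s + 10)/(s^3 + 6*s^2 + 3*s)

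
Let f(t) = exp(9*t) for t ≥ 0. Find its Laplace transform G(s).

L{e^(9t)} = 1/(s - 9).

G(s) = 1/(s - 9)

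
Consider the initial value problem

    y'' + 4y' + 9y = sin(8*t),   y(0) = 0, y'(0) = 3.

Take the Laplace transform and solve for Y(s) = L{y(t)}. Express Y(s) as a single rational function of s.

Transform both sides with L{·}.
Using L{y''} = s^2 Y - s·y(0) - y'(0) and L{y'} = sY - y(0), with y(0) = 0, y'(0) = 3, the left side becomes (s^2 + 4*s + 9)Y - (3).
The right side is L{sin(8*t)} = 8/(s^2 + 64).
So (s^2 + 4*s + 9)Y = 8/(s^2 + 64) + (3).
Divide through and combine into a single rational function.

Y(s) = (3*s^2 + 200)/(s^4 + 4*s^3 + 73*s^2 + 256*s + 576)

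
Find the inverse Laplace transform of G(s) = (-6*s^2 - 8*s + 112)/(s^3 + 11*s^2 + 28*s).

Factor the denominator: s^3 + 11*s^2 + 28*s = s*(s + 4)*(s + 7).
Partial fraction decomposition gives [4/s] + [-4/(s + 4)] + [-6/(s + 7)].
Invert each term: 4/(s - 0) ↔ 4e^(0t); -4/(s + 4) ↔ -4e^(-4t); -6/(s + 7) ↔ -6e^(-7t).

4 - 4*exp(-4*t) - 6*exp(-7*t)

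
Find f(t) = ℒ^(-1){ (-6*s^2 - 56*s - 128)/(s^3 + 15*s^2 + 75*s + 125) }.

f(t) = t^2*exp(-5*t) + 4*t*exp(-5*t) - 6*exp(-5*t)

Factor the denominator: s^3 + 15*s^2 + 75*s + 125 = (s + 5)^3.
Partial fraction decomposition gives [-6/(s + 5)] + [4/(s + 5)^2] + [2/(s + 5)^3].
Invert each term: -6/(s + 5) ↔ -6e^(-5t); 4/(s + 5)^2 ↔ 4t·e^(-5t); 2/(s + 5)^3 ↔ (1)t^2·e^(-5t).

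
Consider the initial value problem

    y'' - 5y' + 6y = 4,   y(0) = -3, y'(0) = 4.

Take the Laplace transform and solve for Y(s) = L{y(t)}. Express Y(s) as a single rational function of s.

Apply the Laplace transform to the equation.
The derivative rules (L{y''} = s^2 Y - s·y(0) - y'(0) and L{y'} = sY - y(0), with y(0) = -3, y'(0) = 4) turn the left side into (s^2 - 5*s + 6)Y - (-3*s + 19).
The right side is L{4} = 4/s.
So (s^2 - 5*s + 6)Y = 4/s + (-3*s + 19).
Isolate Y and clear denominators.

Y(s) = (-3*s^2 + 19*s + 4)/(s^3 - 5*s^2 + 6*s)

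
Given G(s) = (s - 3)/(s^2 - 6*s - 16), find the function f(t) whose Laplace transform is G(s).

Rewrite the denominator: s^2 - 6*s - 16 = (s - 3)^2 - 25.
The form in (s - 3) signals a first-shifting-theorem factor e^(3t).
Since L{cosh(5t)} = s/(s^2 - 25), the inverse is e^(3*t)*cosh(5*t).

f(t) = exp(3*t)*cosh(5*t)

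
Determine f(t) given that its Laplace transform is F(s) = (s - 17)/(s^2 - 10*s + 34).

Complete the square in the denominator: s^2 - 10*s + 34 = (s - 5)^2 + 3^2.
Split the numerator to match: s - 17 = 1·(s - 5) - 4·3.
Invert each term: 1·(s - 5)/((s - 5)^2 + 9) ↔ e^(5t)cos(3t); -4·3/((s - 5)^2 + 9) ↔ -4e^(5t)sin(3t).

f(t) = -4*exp(5*t)*sin(3*t) + exp(5*t)*cos(3*t)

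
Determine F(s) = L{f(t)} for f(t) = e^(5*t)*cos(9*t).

F(s) = (s - 5)/((s - 5)^2 + 81)

L{cos(9t)} = s/(s^2 + 81).
By the first shifting theorem, multiplying by e^(5t) replaces s with s - 5.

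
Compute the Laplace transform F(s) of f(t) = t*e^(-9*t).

L{e^(-9t)} = 1/(s + 9).
Then apply L{t·g(t)} = -d/ds[G(s)] with G(s) = 1/(s + 9):
differentiating 1 time and applying the sign gives (s + 9)^(-2).

F(s) = (s + 9)^(-2)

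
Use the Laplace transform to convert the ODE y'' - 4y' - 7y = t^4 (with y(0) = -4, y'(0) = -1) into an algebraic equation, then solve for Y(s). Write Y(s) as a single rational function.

Apply the Laplace transform to the equation.
Using L{y''} = s^2 Y - s·y(0) - y'(0) and L{y'} = sY - y(0), with y(0) = -4, y'(0) = -1, the left side becomes (s^2 - 4*s - 7)Y - (-4*s + 15).
The right side is L{t^4} = 24/s^5.
So (s^2 - 4*s - 7)Y = 24/s^5 + (-4*s + 15).
Isolate Y and clear denominators.

Y(s) = (-4*s^6 + 15*s^5 + 24)/(s^7 - 4*s^6 - 7*s^5)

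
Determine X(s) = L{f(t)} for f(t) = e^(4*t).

L{e^(4t)} = 1/(s - 4).

X(s) = 1/(s - 4)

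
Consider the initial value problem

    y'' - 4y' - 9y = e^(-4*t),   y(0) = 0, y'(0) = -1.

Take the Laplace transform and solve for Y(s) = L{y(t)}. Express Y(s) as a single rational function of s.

Apply the Laplace transform to the equation.
The derivative rules (L{y''} = s^2 Y - s·y(0) - y'(0) and L{y'} = sY - y(0), with y(0) = 0, y'(0) = -1) turn the left side into (s^2 - 4*s - 9)Y - (-1).
The right side is L{e^(-4*t)} = 1/(s + 4).
So (s^2 - 4*s - 9)Y = 1/(s + 4) + (-1).
Isolate Y and clear denominators.

Y(s) = (-s - 3)/(s^3 - 25*s - 36)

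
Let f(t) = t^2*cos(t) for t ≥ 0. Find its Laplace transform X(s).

L{cos(t)} = s/(s^2 + 1).
Then apply L{t^2·g(t)} = (-1)^2 d^2/ds^2[G(s)] with G(s) = s/(s^2 + 1):
differentiating 2 times and applying the sign gives 2*s*(s^2 - 3)/(s^2 + 1)^3.

X(s) = 2*s*(s^2 - 3)/(s^2 + 1)^3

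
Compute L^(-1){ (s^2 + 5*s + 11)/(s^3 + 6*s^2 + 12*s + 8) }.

Factor the denominator: s^3 + 6*s^2 + 12*s + 8 = (s + 2)^3.
Partial fraction decomposition gives [1/(s + 2)] + [(s + 2)^(-2)] + [5/(s + 2)^3].
Invert each term: 1/(s + 2) ↔ e^(-2t); 1/(s + 2)^2 ↔ t·e^(-2t); 5/(s + 2)^3 ↔ (5/2)t^2·e^(-2t).

5*t^2*exp(-2*t)/2 + t*exp(-2*t) + exp(-2*t)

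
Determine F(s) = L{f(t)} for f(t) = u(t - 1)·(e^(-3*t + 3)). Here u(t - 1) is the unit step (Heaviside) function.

F(s) = exp(-s)/(s + 3)

By the second shifting theorem, L{u(t - c)·g(t - c)} = e^(-cs)·G(s) with c = 1 and G(s) = L{g(t)}.
L{e^(-3t)} = 1/(s + 3).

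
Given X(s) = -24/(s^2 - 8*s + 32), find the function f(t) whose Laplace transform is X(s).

f(t) = -6*exp(4*t)*sin(4*t)

Rewrite the denominator: s^2 - 8*s + 32 = (s - 4)^2 + 16.
The form in (s - 4) signals a first-shifting-theorem factor e^(4t).
Since L{sin(4t)} = 4/(s^2 + 16), the inverse is e^(4*t)*sin(4*t), scaled by -6.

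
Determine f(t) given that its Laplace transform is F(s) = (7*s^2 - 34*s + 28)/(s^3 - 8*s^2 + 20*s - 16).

f(t) = 6*t*exp(2*t) + exp(4*t) + 6*exp(2*t)

Factor the denominator: s^3 - 8*s^2 + 20*s - 16 = (s - 4)*(s - 2)^2.
Partial fraction decomposition gives [6/(s - 2)] + [6/(s - 2)^2] + [1/(s - 4)].
Invert each term: 6/(s - 2) ↔ 6e^(2t); 6/(s - 2)^2 ↔ 6t·e^(2t); 1/(s - 4) ↔ e^(4t).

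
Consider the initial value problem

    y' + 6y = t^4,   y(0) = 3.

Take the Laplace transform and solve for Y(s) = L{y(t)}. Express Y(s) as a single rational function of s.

Laplace-transform each side.
The derivative rules (L{y'} = sY - y(0) = sY - 3) turn the left side into (s + 6)Y - (3).
The right side is L{t^4} = 24/s^5.
So (s + 6)Y = 24/s^5 + (3).
Divide through and combine into a single rational function.

Y(s) = (3*s^5 + 24)/(s^6 + 6*s^5)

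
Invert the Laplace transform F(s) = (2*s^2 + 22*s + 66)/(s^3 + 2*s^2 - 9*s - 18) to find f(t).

f(t) = 5*exp(3*t) - 6*exp(-2*t) + 3*exp(-3*t)

Factor the denominator: s^3 + 2*s^2 - 9*s - 18 = (s - 3)*(s + 2)*(s + 3).
Partial fraction decomposition gives [3/(s + 3)] + [5/(s - 3)] + [-6/(s + 2)].
Invert each term: 3/(s + 3) ↔ 3e^(-3t); 5/(s - 3) ↔ 5e^(3t); -6/(s + 2) ↔ -6e^(-2t).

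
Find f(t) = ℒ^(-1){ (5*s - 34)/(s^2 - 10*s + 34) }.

Complete the square in the denominator: s^2 - 10*s + 34 = (s - 5)^2 + 3^2.
Split the numerator to match: 5*s - 34 = 5·(s - 5) - 3·3.
Invert each term: 5·(s - 5)/((s - 5)^2 + 9) ↔ 5e^(5t)cos(3t); -3·3/((s - 5)^2 + 9) ↔ -3e^(5t)sin(3t).

f(t) = -3*exp(5*t)*sin(3*t) + 5*exp(5*t)*cos(3*t)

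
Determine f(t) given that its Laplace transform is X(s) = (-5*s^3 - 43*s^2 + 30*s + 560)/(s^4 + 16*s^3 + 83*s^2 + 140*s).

f(t) = 4 - 6*exp(-4*t) - 4*exp(-5*t) + exp(-7*t)

Factor the denominator: s^4 + 16*s^3 + 83*s^2 + 140*s = s*(s + 4)*(s + 5)*(s + 7).
Partial fraction decomposition gives [1/(s + 7)] + [4/s] + [-4/(s + 5)] + [-6/(s + 4)].
Invert each term: 1/(s + 7) ↔ e^(-7t); 4/(s - 0) ↔ 4e^(0t); -4/(s + 5) ↔ -4e^(-5t); -6/(s + 4) ↔ -6e^(-4t).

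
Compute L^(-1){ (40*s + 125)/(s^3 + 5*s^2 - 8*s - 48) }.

Factor the denominator: s^3 + 5*s^2 - 8*s - 48 = (s - 3)*(s + 4)^2.
Partial fraction decomposition gives [-5/(s + 4)] + [5/(s + 4)^2] + [5/(s - 3)].
Invert each term: -5/(s + 4) ↔ -5e^(-4t); 5/(s + 4)^2 ↔ 5t·e^(-4t); 5/(s - 3) ↔ 5e^(3t).

5*t*exp(-4*t) + 5*exp(3*t) - 5*exp(-4*t)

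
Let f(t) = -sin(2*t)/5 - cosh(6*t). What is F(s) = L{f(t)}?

F(s) = -s/(s^2 - 36) - 2/(5*(s^2 + 4))

The transform is linear, so treat each term independently.
(-1)·[L{cosh(6t)} = s/(s^2 - 36)]; (-1/5)·[L{sin(2t)} = 2/(s^2 + 4)].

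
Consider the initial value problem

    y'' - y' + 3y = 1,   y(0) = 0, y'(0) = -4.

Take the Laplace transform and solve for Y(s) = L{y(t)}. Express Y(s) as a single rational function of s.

Y(s) = (-4*s + 1)/(s^3 - s^2 + 3*s)

Laplace-transform each side.
With L{y''} = s^2 Y - s·y(0) - y'(0) and L{y'} = sY - y(0), with y(0) = 0, y'(0) = -4: the LHS transforms to (s^2 - s + 3)Y - (-4).
The right side is L{1} = 1/s.
So (s^2 - s + 3)Y = 1/s + (-4).
Divide through and combine into a single rational function.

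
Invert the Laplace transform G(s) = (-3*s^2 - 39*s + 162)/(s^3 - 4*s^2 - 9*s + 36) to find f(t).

f(t) = -6*exp(4*t) - 3*exp(3*t) + 6*exp(-3*t)

Factor the denominator: s^3 - 4*s^2 - 9*s + 36 = (s - 4)*(s - 3)*(s + 3).
Partial fraction decomposition gives [6/(s + 3)] + [-6/(s - 4)] + [-3/(s - 3)].
Invert each term: 6/(s + 3) ↔ 6e^(-3t); -6/(s - 4) ↔ -6e^(4t); -3/(s - 3) ↔ -3e^(3t).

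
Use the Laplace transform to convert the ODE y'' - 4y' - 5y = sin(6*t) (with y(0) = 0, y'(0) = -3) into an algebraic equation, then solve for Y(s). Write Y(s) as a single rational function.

Take the Laplace transform of both sides.
Using L{y''} = s^2 Y - s·y(0) - y'(0) and L{y'} = sY - y(0), with y(0) = 0, y'(0) = -3, the left side becomes (s^2 - 4*s - 5)Y - (-3).
The right side is L{sin(6*t)} = 6/(s^2 + 36).
So (s^2 - 4*s - 5)Y = 6/(s^2 + 36) + (-3).
Solve for Y(s) and write it as one ratio of polynomials.

Y(s) = (-3*s^2 - 102)/(s^4 - 4*s^3 + 31*s^2 - 144*s - 180)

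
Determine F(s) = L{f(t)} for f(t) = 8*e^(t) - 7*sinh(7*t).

Apply the Laplace transform termwise.
(-7)·[L{sinh(7t)} = 7/(s^2 - 49)]; (8)·[L{e^(t)} = 1/(s - 1)].

F(s) = -49/(s^2 - 49) + 8/(s - 1)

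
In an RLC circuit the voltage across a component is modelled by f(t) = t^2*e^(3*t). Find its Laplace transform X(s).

L{e^(3t)} = 1/(s - 3).
Then apply L{t^2·g(t)} = (-1)^2 d^2/ds^2[G(s)] with G(s) = 1/(s - 3):
differentiating 2 times and applying the sign gives 2/(s - 3)^3.

X(s) = 2/(s - 3)^3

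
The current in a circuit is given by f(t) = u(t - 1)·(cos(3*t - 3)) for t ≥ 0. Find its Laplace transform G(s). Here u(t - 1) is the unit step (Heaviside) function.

G(s) = s*exp(-s)/(s^2 + 9)

By the second shifting theorem, L{u(t - c)·g(t - c)} = e^(-cs)·H(s) with c = 1 and H(s) = L{g(t)}.
L{cos(3t)} = s/(s^2 + 9).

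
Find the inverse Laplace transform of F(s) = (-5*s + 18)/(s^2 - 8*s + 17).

-2*exp(4*t)*sin(t) - 5*exp(4*t)*cos(t)

Complete the square in the denominator: s^2 - 8*s + 17 = (s - 4)^2 + 1^2.
Split the numerator to match: -5*s + 18 = -5·(s - 4) - 2·1.
Invert each term: -5·(s - 4)/((s - 4)^2 + 1) ↔ -5e^(4t)cos(t); -2·1/((s - 4)^2 + 1) ↔ -2e^(4t)sin(t).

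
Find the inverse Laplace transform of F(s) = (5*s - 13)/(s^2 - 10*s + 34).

Complete the square in the denominator: s^2 - 10*s + 34 = (s - 5)^2 + 3^2.
Split the numerator to match: 5*s - 13 = 5·(s - 5) + 4·3.
Invert each term: 5·(s - 5)/((s - 5)^2 + 9) ↔ 5e^(5t)cos(3t); 4·3/((s - 5)^2 + 9) ↔ 4e^(5t)sin(3t).

4*exp(5*t)*sin(3*t) + 5*exp(5*t)*cos(3*t)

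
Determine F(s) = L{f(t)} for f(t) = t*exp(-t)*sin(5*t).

L{sin(5t)} = 5/(s^2 + 25).
Multiplying by e^(-t) shifts s → s + 1, so L{exp(-t)*sin(5*t)} = 5/((s + 1)^2 + 25).
Then apply L{t·g(t)} = -d/ds[G(s)] with G(s) = 5/((s + 1)^2 + 25):
differentiating 1 time and applying the sign gives 10*(s + 1)/(s^2 + 2*s + 26)^2.

F(s) = 10*(s + 1)/(s^2 + 2*s + 26)^2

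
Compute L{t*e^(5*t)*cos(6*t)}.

(s - 11)*(s + 1)/(s^2 - 10*s + 61)^2

L{cos(6t)} = s/(s^2 + 36).
Multiplying by e^(5t) shifts s → s - 5, so L{e^(5*t)*cos(6*t)} = (s - 5)/((s - 5)^2 + 36).
Then apply L{t·g(t)} = -d/ds[G(s)] with G(s) = (s - 5)/((s - 5)^2 + 36):
differentiating 1 time and applying the sign gives (s - 11)*(s + 1)/(s^2 - 10*s + 61)^2.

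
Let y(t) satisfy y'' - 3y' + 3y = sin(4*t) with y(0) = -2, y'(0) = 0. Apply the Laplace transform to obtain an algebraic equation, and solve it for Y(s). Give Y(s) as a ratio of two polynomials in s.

Y(s) = (-2*s^3 + 6*s^2 - 32*s + 100)/(s^4 - 3*s^3 + 19*s^2 - 48*s + 48)

Laplace-transform each side.
Using L{y''} = s^2 Y - s·y(0) - y'(0) and L{y'} = sY - y(0), with y(0) = -2, y'(0) = 0, the left side becomes (s^2 - 3*s + 3)Y - (-2*s + 6).
The right side is L{sin(4*t)} = 4/(s^2 + 16).
So (s^2 - 3*s + 3)Y = 4/(s^2 + 16) + (-2*s + 6).
Solve for Y(s) and write it as one ratio of polynomials.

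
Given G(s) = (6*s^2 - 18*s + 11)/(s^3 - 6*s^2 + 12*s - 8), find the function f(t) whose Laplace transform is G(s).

f(t) = -t^2*exp(2*t)/2 + 6*t*exp(2*t) + 6*exp(2*t)

Factor the denominator: s^3 - 6*s^2 + 12*s - 8 = (s - 2)^3.
Partial fraction decomposition gives [6/(s - 2)] + [6/(s - 2)^2] + [-1/(s - 2)^3].
Invert each term: 6/(s - 2) ↔ 6e^(2t); 6/(s - 2)^2 ↔ 6t·e^(2t); -1/(s - 2)^3 ↔ (-1/2)t^2·e^(2t).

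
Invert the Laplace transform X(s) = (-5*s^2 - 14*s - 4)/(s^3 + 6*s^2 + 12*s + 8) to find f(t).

Factor the denominator: s^3 + 6*s^2 + 12*s + 8 = (s + 2)^3.
Partial fraction decomposition gives [-5/(s + 2)] + [6/(s + 2)^2] + [4/(s + 2)^3].
Invert each term: -5/(s + 2) ↔ -5e^(-2t); 6/(s + 2)^2 ↔ 6t·e^(-2t); 4/(s + 2)^3 ↔ (2)t^2·e^(-2t).

f(t) = 2*t^2*exp(-2*t) + 6*t*exp(-2*t) - 5*exp(-2*t)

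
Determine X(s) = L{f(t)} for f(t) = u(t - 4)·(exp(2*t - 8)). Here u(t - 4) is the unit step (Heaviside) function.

By the second shifting theorem, L{u(t - c)·g(t - c)} = e^(-cs)·G(s) with c = 4 and G(s) = L{g(t)}.
L{e^(2t)} = 1/(s - 2).

X(s) = exp(-4*s)/(s - 2)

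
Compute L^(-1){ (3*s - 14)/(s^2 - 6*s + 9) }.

-5*t*exp(3*t) + 3*exp(3*t)

Factor the denominator: s^2 - 6*s + 9 = (s - 3)^2.
Partial fraction decomposition gives [3/(s - 3)] + [-5/(s - 3)^2].
Invert each term: 3/(s - 3) ↔ 3e^(3t); -5/(s - 3)^2 ↔ -5t·e^(3t).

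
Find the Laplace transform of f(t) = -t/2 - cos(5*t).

-s/(s^2 + 25) - 1/(2*s^2)

The transform is linear, so treat each term independently.
(-1/2)·[L{t} = 1!/s^2 = 1/s^2]; (-1)·[L{cos(5t)} = s/(s^2 + 25)].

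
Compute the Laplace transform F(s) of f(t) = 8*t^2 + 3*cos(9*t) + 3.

F(s) = 3*s/(s^2 + 81) + 3/s + 16/s^3

Apply the Laplace transform termwise.
(3)·[L{cos(9t)} = s/(s^2 + 81)]; (8)·[L{t^2} = 2!/s^3 = 2/s^3]; L{3} = 3/s.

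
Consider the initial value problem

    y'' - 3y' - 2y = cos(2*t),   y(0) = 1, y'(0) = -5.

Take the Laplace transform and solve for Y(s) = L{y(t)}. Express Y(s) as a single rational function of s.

Y(s) = (s^3 - 8*s^2 + 5*s - 32)/(s^4 - 3*s^3 + 2*s^2 - 12*s - 8)

Transform both sides with L{·}.
With L{y''} = s^2 Y - s·y(0) - y'(0) and L{y'} = sY - y(0), with y(0) = 1, y'(0) = -5: the LHS transforms to (s^2 - 3*s - 2)Y - (s - 8).
The right side is L{cos(2*t)} = s/(s^2 + 4).
So (s^2 - 3*s - 2)Y = s/(s^2 + 4) + (s - 8).
Divide through and combine into a single rational function.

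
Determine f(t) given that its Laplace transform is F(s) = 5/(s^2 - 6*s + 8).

f(t) = 5*exp(3*t)*sinh(t)

Rewrite the denominator: s^2 - 6*s + 8 = (s - 3)^2 - 1.
The form in (s - 3) signals a first-shifting-theorem factor e^(3t).
Since L{sinh(t)} = 1/(s^2 - 1), the inverse is e^(3*t)*sinh(t), scaled by 5.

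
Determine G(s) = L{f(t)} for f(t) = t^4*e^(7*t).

G(s) = 24/(s - 7)^5

L{t^4} = 4!/s^5 = 24/s^5.
By the first shifting theorem, multiplying by e^(7t) replaces s with s - 7.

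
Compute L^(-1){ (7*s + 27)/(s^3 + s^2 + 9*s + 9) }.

Factor the denominator: s^3 + s^2 + 9*s + 9 = (s + 1)*(s^2 + 9).
Partial fraction decomposition gives [2/(s + 1)] + [-2*s/(s^2 + 9)] + [9/(s^2 + 9)].
Invert each term: 2/(s + 1) ↔ 2e^(-t); -2·s/(s^2 + 9) ↔ -2cos(3t); 3·3/(s^2 + 9) ↔ 3sin(3t).

3*sin(3*t) - 2*cos(3*t) + 2*exp(-t)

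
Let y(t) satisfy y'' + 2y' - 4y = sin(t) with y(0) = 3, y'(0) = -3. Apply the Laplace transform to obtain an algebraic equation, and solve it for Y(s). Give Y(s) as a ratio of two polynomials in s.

Y(s) = (3*s^3 + 3*s^2 + 3*s + 4)/(s^4 + 2*s^3 - 3*s^2 + 2*s - 4)

Transform both sides with L{·}.
With L{y''} = s^2 Y - s·y(0) - y'(0) and L{y'} = sY - y(0), with y(0) = 3, y'(0) = -3: the LHS transforms to (s^2 + 2*s - 4)Y - (3*s + 3).
The right side is L{sin(t)} = 1/(s^2 + 1).
So (s^2 + 2*s - 4)Y = 1/(s^2 + 1) + (3*s + 3).
Solve for Y(s) and write it as one ratio of polynomials.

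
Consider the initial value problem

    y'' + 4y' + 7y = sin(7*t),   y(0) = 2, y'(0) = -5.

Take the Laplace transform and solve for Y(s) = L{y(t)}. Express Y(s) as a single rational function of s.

Y(s) = (2*s^3 + 3*s^2 + 98*s + 154)/(s^4 + 4*s^3 + 56*s^2 + 196*s + 343)

Transform both sides with L{·}.
With L{y''} = s^2 Y - s·y(0) - y'(0) and L{y'} = sY - y(0), with y(0) = 2, y'(0) = -5: the LHS transforms to (s^2 + 4*s + 7)Y - (2*s + 3).
The right side is L{sin(7*t)} = 7/(s^2 + 49).
So (s^2 + 4*s + 7)Y = 7/(s^2 + 49) + (2*s + 3).
Solve for Y(s) and write it as one ratio of polynomials.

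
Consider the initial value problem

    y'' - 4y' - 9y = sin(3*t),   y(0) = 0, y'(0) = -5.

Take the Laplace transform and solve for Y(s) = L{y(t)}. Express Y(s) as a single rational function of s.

Y(s) = (-5*s^2 - 42)/(s^4 - 4*s^3 - 36*s - 81)

Transform both sides with L{·}.
Using L{y''} = s^2 Y - s·y(0) - y'(0) and L{y'} = sY - y(0), with y(0) = 0, y'(0) = -5, the left side becomes (s^2 - 4*s - 9)Y - (-5).
The right side is L{sin(3*t)} = 3/(s^2 + 9).
So (s^2 - 4*s - 9)Y = 3/(s^2 + 9) + (-5).
Solve for Y(s) and write it as one ratio of polynomials.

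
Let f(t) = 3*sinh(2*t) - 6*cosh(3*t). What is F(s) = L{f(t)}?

F(s) = -6*s/(s^2 - 9) + 6/(s^2 - 4)

The transform is linear, so treat each term independently.
(3)·[L{sinh(2t)} = 2/(s^2 - 4)]; (-6)·[L{cosh(3t)} = s/(s^2 - 9)].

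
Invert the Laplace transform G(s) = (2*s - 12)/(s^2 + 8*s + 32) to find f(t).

Complete the square in the denominator: s^2 + 8*s + 32 = (s + 4)^2 + 4^2.
Split the numerator to match: 2*s - 12 = 2·(s + 4) - 5·4.
Invert each term: 2·(s + 4)/((s + 4)^2 + 16) ↔ 2e^(-4t)cos(4t); -5·4/((s + 4)^2 + 16) ↔ -5e^(-4t)sin(4t).

f(t) = -5*exp(-4*t)*sin(4*t) + 2*exp(-4*t)*cos(4*t)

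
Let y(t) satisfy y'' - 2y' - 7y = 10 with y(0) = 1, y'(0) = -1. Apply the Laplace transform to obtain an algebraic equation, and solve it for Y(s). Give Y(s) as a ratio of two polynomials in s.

Y(s) = (s^2 - 3*s + 10)/(s^3 - 2*s^2 - 7*s)

Transform both sides with L{·}.
Using L{y''} = s^2 Y - s·y(0) - y'(0) and L{y'} = sY - y(0), with y(0) = 1, y'(0) = -1, the left side becomes (s^2 - 2*s - 7)Y - (s - 3).
The right side is L{10} = 10/s.
So (s^2 - 2*s - 7)Y = 10/s + (s - 3).
Solve for Y(s) and write it as one ratio of polynomials.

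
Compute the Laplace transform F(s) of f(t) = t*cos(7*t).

L{cos(7t)} = s/(s^2 + 49).
Then apply L{t·g(t)} = -d/ds[G(s)] with G(s) = s/(s^2 + 49):
differentiating 1 time and applying the sign gives (s - 7)*(s + 7)/(s^2 + 49)^2.

F(s) = (s - 7)*(s + 7)/(s^2 + 49)^2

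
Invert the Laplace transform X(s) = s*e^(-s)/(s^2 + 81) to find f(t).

The factor e^(-s) signals a time shift by c = 1 (second shifting theorem).
L{cos(9t)} = s/(s^2 + 81), so L^-1{s/(s^2 + 81)} = cos(9*t).
Hence the inverse is u(t - 1) times that function evaluated at t - 1.

f(t) = Heaviside(t - 1)*(cos(9*t - 9))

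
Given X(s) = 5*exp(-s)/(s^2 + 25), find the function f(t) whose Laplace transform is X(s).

The factor e^(-s) signals a time shift by c = 1 (second shifting theorem).
L{sin(5t)} = 5/(s^2 + 25), so L^-1{5/(s^2 + 25)} = sin(5*t).
Hence the inverse is u(t - 1) times that function evaluated at t - 1.

f(t) = Heaviside(t - 1)*(sin(5*t - 5))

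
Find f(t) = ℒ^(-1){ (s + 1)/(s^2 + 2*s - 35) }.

Rewrite the denominator: s^2 + 2*s - 35 = (s + 1)^2 - 36.
The form in (s + 1) signals a first-shifting-theorem factor e^(-t).
Since L{cosh(6t)} = s/(s^2 - 36), the inverse is exp(-t)*cosh(6*t).

f(t) = exp(-t)*cosh(6*t)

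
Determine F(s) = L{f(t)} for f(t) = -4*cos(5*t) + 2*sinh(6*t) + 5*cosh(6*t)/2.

F(s) = -4*s/(s^2 + 25) + 5*s/(2*(s^2 - 36)) + 12/(s^2 - 36)

By linearity of the Laplace transform, transform each term separately.
(5/2)·[L{cosh(6t)} = s/(s^2 - 36)]; (-4)·[L{cos(5t)} = s/(s^2 + 25)]; (2)·[L{sinh(6t)} = 6/(s^2 - 36)].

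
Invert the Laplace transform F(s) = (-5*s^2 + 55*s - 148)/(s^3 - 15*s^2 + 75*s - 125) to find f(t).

Factor the denominator: s^3 - 15*s^2 + 75*s - 125 = (s - 5)^3.
Partial fraction decomposition gives [-5/(s - 5)] + [5/(s - 5)^2] + [2/(s - 5)^3].
Invert each term: -5/(s - 5) ↔ -5e^(5t); 5/(s - 5)^2 ↔ 5t·e^(5t); 2/(s - 5)^3 ↔ (1)t^2·e^(5t).

f(t) = t^2*exp(5*t) + 5*t*exp(5*t) - 5*exp(5*t)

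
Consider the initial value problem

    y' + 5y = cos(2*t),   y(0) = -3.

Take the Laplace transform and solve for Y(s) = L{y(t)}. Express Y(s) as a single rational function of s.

Y(s) = (-3*s^2 + s - 12)/(s^3 + 5*s^2 + 4*s + 20)

Take the Laplace transform of both sides.
Using L{y'} = sY - y(0) = sY - (-3), the left side becomes (s + 5)Y - (-3).
The right side is L{cos(2*t)} = s/(s^2 + 4).
So (s + 5)Y = s/(s^2 + 4) + (-3).
Isolate Y and clear denominators.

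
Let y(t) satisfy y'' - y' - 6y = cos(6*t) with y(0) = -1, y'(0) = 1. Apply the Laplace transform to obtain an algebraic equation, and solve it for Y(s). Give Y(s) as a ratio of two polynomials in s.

Laplace-transform each side.
The derivative rules (L{y''} = s^2 Y - s·y(0) - y'(0) and L{y'} = sY - y(0), with y(0) = -1, y'(0) = 1) turn the left side into (s^2 - s - 6)Y - (-s + 2).
The right side is L{cos(6*t)} = s/(s^2 + 36).
So (s^2 - s - 6)Y = s/(s^2 + 36) + (-s + 2).
Divide through and combine into a single rational function.

Y(s) = (-s^3 + 2*s^2 - 35*s + 72)/(s^4 - s^3 + 30*s^2 - 36*s - 216)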